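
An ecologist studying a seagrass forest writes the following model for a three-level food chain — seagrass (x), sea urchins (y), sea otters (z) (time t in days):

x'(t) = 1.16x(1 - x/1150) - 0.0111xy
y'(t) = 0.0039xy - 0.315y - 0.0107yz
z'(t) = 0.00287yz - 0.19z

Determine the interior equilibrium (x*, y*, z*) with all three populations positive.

x* ≈ 421, y* ≈ 66.2, z* ≈ 124

From dz/dt = 0: 0.00287y* = 0.19, so y* = 66.2.
From dx/dt = 0: 1.16(1 - x*/1150) = 0.0111·66.2, giving x* = 1150·(1 - 0.633) = 421.
From dy/dt = 0: 0.0039·421 - 0.315 = 0.0107z*, so z* = 1.33/0.0107 = 124.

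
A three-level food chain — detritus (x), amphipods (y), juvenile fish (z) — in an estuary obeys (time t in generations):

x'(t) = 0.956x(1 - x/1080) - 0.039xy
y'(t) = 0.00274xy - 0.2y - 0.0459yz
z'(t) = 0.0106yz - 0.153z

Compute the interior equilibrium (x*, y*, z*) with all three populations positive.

x* ≈ 444, y* ≈ 14.4, z* ≈ 22.2

From dz/dt = 0: 0.0106y* = 0.153, so y* = 14.4.
From dx/dt = 0: 0.956(1 - x*/1080) = 0.039·14.4, giving x* = 1080·(1 - 0.589) = 444.
From dy/dt = 0: 0.00274·444 - 0.2 = 0.0459z*, so z* = 1.02/0.0459 = 22.2.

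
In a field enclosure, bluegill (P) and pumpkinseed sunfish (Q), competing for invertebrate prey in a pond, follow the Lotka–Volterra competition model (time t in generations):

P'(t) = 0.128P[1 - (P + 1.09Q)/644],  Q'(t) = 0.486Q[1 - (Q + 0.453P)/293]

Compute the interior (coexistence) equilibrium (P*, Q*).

P* ≈ 641, Q* ≈ 2.5

Setting both brackets to zero gives the nullclines P + 1.09Q = 644 and 0.453P + Q = 293.
Substituting Q = 293 - 0.453P into the first: P(1 - 1.09·0.453) = 644 - 1.09·293.
So P* = 325/0.506 = 641, and then Q* = 293 - 0.453·641 = 2.5.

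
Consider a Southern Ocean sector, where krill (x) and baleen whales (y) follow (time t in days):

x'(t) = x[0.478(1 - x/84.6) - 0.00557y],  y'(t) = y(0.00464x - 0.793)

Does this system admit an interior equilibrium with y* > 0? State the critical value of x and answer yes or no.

The predator equation gives dy/dt > 0 only when x > 0.793/0.00464 = 171.
Without the predator, x → K = 84.6. Since 84.6 < 171, the predator cannot invade.

Threshold x = 171; K < 171, so no, the predator goes extinct.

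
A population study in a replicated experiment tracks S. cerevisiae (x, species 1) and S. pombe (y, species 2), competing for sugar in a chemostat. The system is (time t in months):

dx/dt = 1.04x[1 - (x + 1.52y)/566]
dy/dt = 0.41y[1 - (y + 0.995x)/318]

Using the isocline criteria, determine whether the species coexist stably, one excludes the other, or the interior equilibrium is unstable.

species 1 excludes species 2

Compare the nullcline intercepts: K1/α12 = 566/1.52 = 372 > K2 = 318; K2/α21 = 318/0.995 = 320 < K1 = 566.
Since the inequalities point opposite ways, species 1 can invade but species 2 cannot.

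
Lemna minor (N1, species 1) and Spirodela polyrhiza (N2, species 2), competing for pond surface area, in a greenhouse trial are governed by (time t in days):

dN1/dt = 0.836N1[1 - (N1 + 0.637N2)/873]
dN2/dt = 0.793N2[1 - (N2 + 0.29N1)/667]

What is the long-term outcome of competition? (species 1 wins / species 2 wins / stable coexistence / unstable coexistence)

Compare the nullcline intercepts: K1/α12 = 873/0.637 = 1370 > K2 = 667; K2/α21 = 667/0.29 = 2300 > K1 = 873.
Since both inequalities hold, each species can invade when rare, so the interior equilibrium is stable.

stable coexistence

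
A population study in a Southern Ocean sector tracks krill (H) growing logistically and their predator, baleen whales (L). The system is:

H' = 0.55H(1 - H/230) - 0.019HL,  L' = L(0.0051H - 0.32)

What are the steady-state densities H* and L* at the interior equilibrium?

From dL/dt = 0 with L > 0: 0.0051H* = 0.32, so H* = 62.7.
Substitute into dH/dt = 0: 0.55(1 - 62.7/230) = 0.019L*.
The bracket is 0.727, giving L* = 0.4/0.019 = 21.1.

H* ≈ 62.7, L* ≈ 21.1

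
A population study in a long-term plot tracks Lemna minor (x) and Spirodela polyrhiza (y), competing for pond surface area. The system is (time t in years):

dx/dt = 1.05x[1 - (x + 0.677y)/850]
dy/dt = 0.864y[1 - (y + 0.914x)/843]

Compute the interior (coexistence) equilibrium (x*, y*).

Setting both brackets to zero gives the nullclines x + 0.677y = 850 and 0.914x + y = 843.
Substituting y = 843 - 0.914x into the first: x(1 - 0.677·0.914) = 850 - 0.677·843.
So x* = 279/0.381 = 733, and then y* = 843 - 0.914·733 = 173.

x* ≈ 733, y* ≈ 173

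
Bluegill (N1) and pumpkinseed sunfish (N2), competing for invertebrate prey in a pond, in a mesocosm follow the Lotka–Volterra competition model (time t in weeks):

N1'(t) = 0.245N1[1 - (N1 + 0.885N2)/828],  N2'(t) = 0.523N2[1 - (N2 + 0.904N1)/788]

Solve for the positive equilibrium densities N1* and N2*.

Setting both brackets to zero gives the nullclines N1 + 0.885N2 = 828 and 0.904N1 + N2 = 788.
Substituting N2 = 788 - 0.904N1 into the first: N1(1 - 0.885·0.904) = 828 - 0.885·788.
So N1* = 131/0.2 = 653, and then N2* = 788 - 0.904·653 = 197.

N1* ≈ 653, N2* ≈ 197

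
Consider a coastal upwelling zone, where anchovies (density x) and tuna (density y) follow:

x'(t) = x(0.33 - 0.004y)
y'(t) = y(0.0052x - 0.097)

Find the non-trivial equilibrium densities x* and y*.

Set dy/dt = 0 with y > 0: 0.0052x - 0.097 = 0, so x* = 0.097/0.0052 = 18.7.
Set dx/dt = 0 with x > 0: 0.33 - 0.004y = 0, so y* = 0.33/0.004 = 82.5.

x* ≈ 18.7, y* ≈ 82.5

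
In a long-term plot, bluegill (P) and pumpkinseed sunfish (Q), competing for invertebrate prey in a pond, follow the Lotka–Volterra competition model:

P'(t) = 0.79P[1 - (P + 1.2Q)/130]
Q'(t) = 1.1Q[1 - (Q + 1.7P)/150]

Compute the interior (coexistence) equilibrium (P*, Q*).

Setting both brackets to zero gives the nullclines P + 1.2Q = 130 and 1.7P + Q = 150.
Substituting Q = 150 - 1.7P into the first: P(1 - 1.2·1.7) = 130 - 1.2·150.
So P* = -50/-1.04 = 48.1, and then Q* = 150 - 1.7·48.1 = 68.3.

P* ≈ 48.1, Q* ≈ 68.3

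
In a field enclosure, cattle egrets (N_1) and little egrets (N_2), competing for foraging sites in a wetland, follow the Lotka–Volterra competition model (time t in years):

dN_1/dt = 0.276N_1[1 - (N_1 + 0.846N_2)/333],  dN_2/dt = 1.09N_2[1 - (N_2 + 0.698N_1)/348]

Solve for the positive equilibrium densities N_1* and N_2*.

Setting both brackets to zero gives the nullclines N_1 + 0.846N_2 = 333 and 0.698N_1 + N_2 = 348.
Substituting N_2 = 348 - 0.698N_1 into the first: N_1(1 - 0.846·0.698) = 333 - 0.846·348.
So N_1* = 38.6/0.409 = 94.2, and then N_2* = 348 - 0.698·94.2 = 282.

N_1* ≈ 94.2, N_2* ≈ 282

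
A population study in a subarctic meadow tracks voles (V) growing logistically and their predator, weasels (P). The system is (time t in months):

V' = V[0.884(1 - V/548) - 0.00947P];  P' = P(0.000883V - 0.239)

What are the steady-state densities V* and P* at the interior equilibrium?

From dP/dt = 0 with P > 0: 0.000883V* = 0.239, so V* = 271.
Substitute into dV/dt = 0: 0.884(1 - 271/548) = 0.00947P*.
The bracket is 0.506, giving P* = 0.447/0.00947 = 47.2.

V* ≈ 271, P* ≈ 47.2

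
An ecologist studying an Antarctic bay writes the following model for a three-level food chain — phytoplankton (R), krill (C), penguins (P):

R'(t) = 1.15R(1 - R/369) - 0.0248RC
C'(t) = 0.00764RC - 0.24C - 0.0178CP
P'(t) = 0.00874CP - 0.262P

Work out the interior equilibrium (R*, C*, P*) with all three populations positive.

From dP/dt = 0: 0.00874C* = 0.262, so C* = 30.
From dR/dt = 0: 1.15(1 - R*/369) = 0.0248·30, giving R* = 369·(1 - 0.646) = 130.
From dC/dt = 0: 0.00764·130 - 0.24 = 0.0178P*, so P* = 0.757/0.0178 = 42.5.

R* ≈ 130, C* ≈ 30, P* ≈ 42.5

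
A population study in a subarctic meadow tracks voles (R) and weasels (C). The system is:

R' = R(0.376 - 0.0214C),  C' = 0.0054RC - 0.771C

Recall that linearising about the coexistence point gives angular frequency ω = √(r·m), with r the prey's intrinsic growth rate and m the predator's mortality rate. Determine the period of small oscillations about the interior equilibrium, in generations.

T ≈ 11.7 generations

Here r = 0.376 and m = 0.771, so r·m = 0.29.
ω = √0.29 = 0.538 per generation, hence T = 2π/ω ≈ 11.7 generations.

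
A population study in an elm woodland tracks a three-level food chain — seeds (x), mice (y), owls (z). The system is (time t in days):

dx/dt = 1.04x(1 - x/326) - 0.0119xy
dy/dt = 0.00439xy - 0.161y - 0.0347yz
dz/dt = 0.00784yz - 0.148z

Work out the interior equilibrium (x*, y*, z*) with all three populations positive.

From dz/dt = 0: 0.00784y* = 0.148, so y* = 18.9.
From dx/dt = 0: 1.04(1 - x*/326) = 0.0119·18.9, giving x* = 326·(1 - 0.216) = 256.
From dy/dt = 0: 0.00439·256 - 0.161 = 0.0347z*, so z* = 0.961/0.0347 = 27.7.

x* ≈ 256, y* ≈ 18.9, z* ≈ 27.7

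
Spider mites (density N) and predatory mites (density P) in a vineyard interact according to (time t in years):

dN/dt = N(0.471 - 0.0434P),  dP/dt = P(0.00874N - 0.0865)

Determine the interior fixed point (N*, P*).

N* ≈ 9.9, P* ≈ 10.9

Set dP/dt = 0 with P > 0: 0.00874N - 0.0865 = 0, so N* = 0.0865/0.00874 = 9.9.
Set dN/dt = 0 with N > 0: 0.471 - 0.0434P = 0, so P* = 0.471/0.0434 = 10.9.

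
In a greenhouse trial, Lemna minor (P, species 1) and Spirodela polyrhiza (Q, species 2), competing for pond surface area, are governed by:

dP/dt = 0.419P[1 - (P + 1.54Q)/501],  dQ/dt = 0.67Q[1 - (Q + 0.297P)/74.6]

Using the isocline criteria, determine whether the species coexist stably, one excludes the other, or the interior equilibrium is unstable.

species 1 excludes species 2

Compare the nullcline intercepts: K1/α12 = 501/1.54 = 325 > K2 = 74.6; K2/α21 = 74.6/0.297 = 251 < K1 = 501.
Since the inequalities point opposite ways, species 1 can invade but species 2 cannot.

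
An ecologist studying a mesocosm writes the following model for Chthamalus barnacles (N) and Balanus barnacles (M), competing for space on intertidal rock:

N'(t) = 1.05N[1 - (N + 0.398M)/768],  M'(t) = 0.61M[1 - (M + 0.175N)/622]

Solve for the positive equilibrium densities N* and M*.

Setting both brackets to zero gives the nullclines N + 0.398M = 768 and 0.175N + M = 622.
Substituting M = 622 - 0.175N into the first: N(1 - 0.398·0.175) = 768 - 0.398·622.
So N* = 520/0.93 = 559, and then M* = 622 - 0.175·559 = 524.

N* ≈ 559, M* ≈ 524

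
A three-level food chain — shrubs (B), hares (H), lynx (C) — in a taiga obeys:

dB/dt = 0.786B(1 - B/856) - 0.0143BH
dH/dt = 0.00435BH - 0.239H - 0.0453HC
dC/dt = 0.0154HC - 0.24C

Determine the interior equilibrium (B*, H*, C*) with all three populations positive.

B* ≈ 613, H* ≈ 15.6, C* ≈ 53.6

From dC/dt = 0: 0.0154H* = 0.24, so H* = 15.6.
From dB/dt = 0: 0.786(1 - B*/856) = 0.0143·15.6, giving B* = 856·(1 - 0.284) = 613.
From dH/dt = 0: 0.00435·613 - 0.239 = 0.0453C*, so C* = 2.43/0.0453 = 53.6.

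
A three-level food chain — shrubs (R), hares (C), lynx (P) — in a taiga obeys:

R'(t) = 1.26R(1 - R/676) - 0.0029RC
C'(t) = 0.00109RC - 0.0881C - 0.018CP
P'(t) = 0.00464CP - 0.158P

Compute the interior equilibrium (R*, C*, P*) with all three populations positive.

From dP/dt = 0: 0.00464C* = 0.158, so C* = 34.1.
From dR/dt = 0: 1.26(1 - R*/676) = 0.0029·34.1, giving R* = 676·(1 - 0.0784) = 623.
From dC/dt = 0: 0.00109·623 - 0.0881 = 0.018P*, so P* = 0.591/0.018 = 32.8.

R* ≈ 623, C* ≈ 34.1, P* ≈ 32.8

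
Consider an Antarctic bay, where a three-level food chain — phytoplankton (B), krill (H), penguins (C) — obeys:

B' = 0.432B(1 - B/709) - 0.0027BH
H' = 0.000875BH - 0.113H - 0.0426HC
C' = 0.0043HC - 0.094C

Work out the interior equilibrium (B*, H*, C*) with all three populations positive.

B* ≈ 612, H* ≈ 21.9, C* ≈ 9.92

From dC/dt = 0: 0.0043H* = 0.094, so H* = 21.9.
From dB/dt = 0: 0.432(1 - B*/709) = 0.0027·21.9, giving B* = 709·(1 - 0.137) = 612.
From dH/dt = 0: 0.000875·612 - 0.113 = 0.0426C*, so C* = 0.423/0.0426 = 9.92.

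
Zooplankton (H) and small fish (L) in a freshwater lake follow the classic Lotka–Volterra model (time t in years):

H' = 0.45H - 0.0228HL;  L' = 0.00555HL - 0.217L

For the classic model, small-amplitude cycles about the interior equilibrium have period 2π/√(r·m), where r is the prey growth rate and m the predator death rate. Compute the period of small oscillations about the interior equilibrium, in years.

Here r = 0.45 and m = 0.217, so r·m = 0.0977.
ω = √0.0977 = 0.312 per year, hence T = 2π/ω ≈ 20.1 years.

T ≈ 20.1 years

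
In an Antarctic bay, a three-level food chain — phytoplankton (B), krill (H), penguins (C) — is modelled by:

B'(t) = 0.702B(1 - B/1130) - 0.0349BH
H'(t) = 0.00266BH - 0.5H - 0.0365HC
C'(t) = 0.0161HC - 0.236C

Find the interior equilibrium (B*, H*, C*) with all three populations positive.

From dC/dt = 0: 0.0161H* = 0.236, so H* = 14.7.
From dB/dt = 0: 0.702(1 - B*/1130) = 0.0349·14.7, giving B* = 1130·(1 - 0.729) = 307.
From dH/dt = 0: 0.00266·307 - 0.5 = 0.0365C*, so C* = 0.315/0.0365 = 8.64.

B* ≈ 307, H* ≈ 14.7, C* ≈ 8.64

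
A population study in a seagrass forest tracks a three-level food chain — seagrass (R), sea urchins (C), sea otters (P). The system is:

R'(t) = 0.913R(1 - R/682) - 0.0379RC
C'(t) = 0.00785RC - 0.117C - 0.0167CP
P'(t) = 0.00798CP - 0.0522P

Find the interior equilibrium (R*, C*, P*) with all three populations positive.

From dP/dt = 0: 0.00798C* = 0.0522, so C* = 6.54.
From dR/dt = 0: 0.913(1 - R*/682) = 0.0379·6.54, giving R* = 682·(1 - 0.272) = 497.
From dC/dt = 0: 0.00785·497 - 0.117 = 0.0167P*, so P* = 3.78/0.0167 = 227.

R* ≈ 497, C* ≈ 6.54, P* ≈ 227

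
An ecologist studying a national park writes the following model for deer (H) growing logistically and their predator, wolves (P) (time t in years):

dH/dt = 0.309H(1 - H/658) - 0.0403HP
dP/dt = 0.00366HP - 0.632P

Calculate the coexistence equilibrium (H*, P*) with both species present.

From dP/dt = 0 with P > 0: 0.00366H* = 0.632, so H* = 173.
Substitute into dH/dt = 0: 0.309(1 - 173/658) = 0.0403P*.
The bracket is 0.738, giving P* = 0.228/0.0403 = 5.66.

H* ≈ 173, P* ≈ 5.66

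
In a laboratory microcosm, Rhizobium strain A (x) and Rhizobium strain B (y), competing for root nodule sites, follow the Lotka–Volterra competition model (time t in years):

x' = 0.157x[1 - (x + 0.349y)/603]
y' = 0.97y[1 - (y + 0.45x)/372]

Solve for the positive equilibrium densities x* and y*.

Setting both brackets to zero gives the nullclines x + 0.349y = 603 and 0.45x + y = 372.
Substituting y = 372 - 0.45x into the first: x(1 - 0.349·0.45) = 603 - 0.349·372.
So x* = 473/0.843 = 561, and then y* = 372 - 0.45·561 = 119.

x* ≈ 561, y* ≈ 119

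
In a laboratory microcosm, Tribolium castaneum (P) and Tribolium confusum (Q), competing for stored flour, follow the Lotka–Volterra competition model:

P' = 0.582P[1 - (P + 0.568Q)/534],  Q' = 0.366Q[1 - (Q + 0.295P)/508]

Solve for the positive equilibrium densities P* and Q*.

Setting both brackets to zero gives the nullclines P + 0.568Q = 534 and 0.295P + Q = 508.
Substituting Q = 508 - 0.295P into the first: P(1 - 0.568·0.295) = 534 - 0.568·508.
So P* = 245/0.832 = 295, and then Q* = 508 - 0.295·295 = 421.

P* ≈ 295, Q* ≈ 421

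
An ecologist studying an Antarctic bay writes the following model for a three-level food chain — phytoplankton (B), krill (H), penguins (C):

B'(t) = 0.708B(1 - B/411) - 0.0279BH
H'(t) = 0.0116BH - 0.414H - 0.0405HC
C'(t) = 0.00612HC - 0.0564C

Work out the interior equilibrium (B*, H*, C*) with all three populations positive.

From dC/dt = 0: 0.00612H* = 0.0564, so H* = 9.22.
From dB/dt = 0: 0.708(1 - B*/411) = 0.0279·9.22, giving B* = 411·(1 - 0.363) = 262.
From dH/dt = 0: 0.0116·262 - 0.414 = 0.0405C*, so C* = 2.62/0.0405 = 64.7.

B* ≈ 262, H* ≈ 9.22, C* ≈ 64.7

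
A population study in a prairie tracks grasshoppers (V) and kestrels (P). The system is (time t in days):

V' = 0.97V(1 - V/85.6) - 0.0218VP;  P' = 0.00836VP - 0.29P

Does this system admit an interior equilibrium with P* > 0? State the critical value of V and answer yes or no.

The predator equation gives dP/dt > 0 only when V > 0.29/0.00836 = 34.7.
Without the predator, V → K = 85.6. Since 85.6 > 34.7, the predator can invade and persist.

Threshold V = 34.7; K > 34.7, so yes, the predator persists.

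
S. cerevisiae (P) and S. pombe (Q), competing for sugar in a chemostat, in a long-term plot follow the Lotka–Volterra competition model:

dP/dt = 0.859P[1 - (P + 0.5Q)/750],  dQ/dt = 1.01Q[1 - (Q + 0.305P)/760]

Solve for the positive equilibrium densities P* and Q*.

Setting both brackets to zero gives the nullclines P + 0.5Q = 750 and 0.305P + Q = 760.
Substituting Q = 760 - 0.305P into the first: P(1 - 0.5·0.305) = 750 - 0.5·760.
So P* = 370/0.848 = 437, and then Q* = 760 - 0.305·437 = 627.

P* ≈ 437, Q* ≈ 627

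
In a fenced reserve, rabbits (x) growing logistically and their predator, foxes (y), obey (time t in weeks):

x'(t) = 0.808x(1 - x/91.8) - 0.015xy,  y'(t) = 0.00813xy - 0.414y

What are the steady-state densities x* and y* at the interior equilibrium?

x* ≈ 50.9, y* ≈ 24

From dy/dt = 0 with y > 0: 0.00813x* = 0.414, so x* = 50.9.
Substitute into dx/dt = 0: 0.808(1 - 50.9/91.8) = 0.015y*.
The bracket is 0.445, giving y* = 0.36/0.015 = 24.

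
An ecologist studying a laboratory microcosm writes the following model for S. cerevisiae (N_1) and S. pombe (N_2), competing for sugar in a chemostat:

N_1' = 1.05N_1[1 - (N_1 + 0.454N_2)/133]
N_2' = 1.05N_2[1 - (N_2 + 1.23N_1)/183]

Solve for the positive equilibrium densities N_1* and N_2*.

N_1* ≈ 113, N_2* ≈ 44

Setting both brackets to zero gives the nullclines N_1 + 0.454N_2 = 133 and 1.23N_1 + N_2 = 183.
Substituting N_2 = 183 - 1.23N_1 into the first: N_1(1 - 0.454·1.23) = 133 - 0.454·183.
So N_1* = 49.9/0.442 = 113, and then N_2* = 183 - 1.23·113 = 44.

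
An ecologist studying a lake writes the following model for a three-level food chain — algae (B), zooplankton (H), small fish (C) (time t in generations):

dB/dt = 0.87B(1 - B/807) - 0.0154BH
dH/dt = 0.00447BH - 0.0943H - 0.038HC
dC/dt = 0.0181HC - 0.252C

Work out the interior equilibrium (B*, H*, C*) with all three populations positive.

From dC/dt = 0: 0.0181H* = 0.252, so H* = 13.9.
From dB/dt = 0: 0.87(1 - B*/807) = 0.0154·13.9, giving B* = 807·(1 - 0.246) = 608.
From dH/dt = 0: 0.00447·608 - 0.0943 = 0.038C*, so C* = 2.62/0.038 = 69.1.

B* ≈ 608, H* ≈ 13.9, C* ≈ 69.1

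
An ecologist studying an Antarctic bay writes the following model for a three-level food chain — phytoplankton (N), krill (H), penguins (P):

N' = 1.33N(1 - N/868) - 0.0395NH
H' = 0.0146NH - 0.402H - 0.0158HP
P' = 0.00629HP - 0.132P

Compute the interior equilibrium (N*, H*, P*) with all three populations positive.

From dP/dt = 0: 0.00629H* = 0.132, so H* = 21.
From dN/dt = 0: 1.33(1 - N*/868) = 0.0395·21, giving N* = 868·(1 - 0.623) = 327.
From dH/dt = 0: 0.0146·327 - 0.402 = 0.0158P*, so P* = 4.37/0.0158 = 277.

N* ≈ 327, H* ≈ 21, P* ≈ 277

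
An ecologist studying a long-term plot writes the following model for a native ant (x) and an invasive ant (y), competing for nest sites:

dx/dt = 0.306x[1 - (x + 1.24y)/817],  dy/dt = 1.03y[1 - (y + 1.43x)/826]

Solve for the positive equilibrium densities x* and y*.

x* ≈ 268, y* ≈ 443

Setting both brackets to zero gives the nullclines x + 1.24y = 817 and 1.43x + y = 826.
Substituting y = 826 - 1.43x into the first: x(1 - 1.24·1.43) = 817 - 1.24·826.
So x* = -207/-0.773 = 268, and then y* = 826 - 1.43·268 = 443.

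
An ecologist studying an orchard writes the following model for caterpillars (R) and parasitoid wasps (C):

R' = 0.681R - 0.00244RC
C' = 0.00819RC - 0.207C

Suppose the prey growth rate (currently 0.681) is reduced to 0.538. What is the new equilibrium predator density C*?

C* ≈ 220

At the interior fixed point, setting dR/dt = 0 with R > 0 fixes C* = (prey growth rate)/(RC coefficient) — independent of the other coefficients.
With the change, C* = 0.538/0.00244 = 220; it falls from 279.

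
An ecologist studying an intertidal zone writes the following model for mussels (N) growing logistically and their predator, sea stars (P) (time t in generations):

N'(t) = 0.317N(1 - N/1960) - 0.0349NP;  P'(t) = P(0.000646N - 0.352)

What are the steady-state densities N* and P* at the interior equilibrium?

From dP/dt = 0 with P > 0: 0.000646N* = 0.352, so N* = 545.
Substitute into dN/dt = 0: 0.317(1 - 545/1960) = 0.0349P*.
The bracket is 0.722, giving P* = 0.229/0.0349 = 6.56.

N* ≈ 545, P* ≈ 6.56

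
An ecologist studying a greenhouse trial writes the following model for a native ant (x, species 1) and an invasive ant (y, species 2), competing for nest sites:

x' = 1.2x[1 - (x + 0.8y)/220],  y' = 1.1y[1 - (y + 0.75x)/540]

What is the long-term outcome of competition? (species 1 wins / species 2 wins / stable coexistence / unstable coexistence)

Compare the nullcline intercepts: K1/α12 = 220/0.8 = 275 < K2 = 540; K2/α21 = 540/0.75 = 720 > K1 = 220.
Since the inequalities point opposite ways, species 2 can invade but species 1 cannot.

species 2 excludes species 1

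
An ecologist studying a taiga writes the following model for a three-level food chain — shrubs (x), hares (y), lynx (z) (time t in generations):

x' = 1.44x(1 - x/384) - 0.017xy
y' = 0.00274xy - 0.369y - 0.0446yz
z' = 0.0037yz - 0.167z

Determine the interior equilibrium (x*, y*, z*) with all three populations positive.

From dz/dt = 0: 0.0037y* = 0.167, so y* = 45.1.
From dx/dt = 0: 1.44(1 - x*/384) = 0.017·45.1, giving x* = 384·(1 - 0.533) = 179.
From dy/dt = 0: 0.00274·179 - 0.369 = 0.0446z*, so z* = 0.123/0.0446 = 2.75.

x* ≈ 179, y* ≈ 45.1, z* ≈ 2.75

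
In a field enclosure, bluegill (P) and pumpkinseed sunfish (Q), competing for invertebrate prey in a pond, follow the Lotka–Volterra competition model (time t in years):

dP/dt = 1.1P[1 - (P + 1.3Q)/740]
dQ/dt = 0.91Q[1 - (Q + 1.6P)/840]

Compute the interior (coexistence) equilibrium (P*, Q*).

Setting both brackets to zero gives the nullclines P + 1.3Q = 740 and 1.6P + Q = 840.
Substituting Q = 840 - 1.6P into the first: P(1 - 1.3·1.6) = 740 - 1.3·840.
So P* = -352/-1.08 = 326, and then Q* = 840 - 1.6·326 = 319.

P* ≈ 326, Q* ≈ 319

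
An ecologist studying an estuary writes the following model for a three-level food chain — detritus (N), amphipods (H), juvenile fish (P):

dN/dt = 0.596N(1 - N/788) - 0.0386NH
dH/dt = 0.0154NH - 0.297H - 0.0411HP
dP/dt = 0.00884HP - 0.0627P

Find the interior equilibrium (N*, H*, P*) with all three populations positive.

N* ≈ 426, H* ≈ 7.09, P* ≈ 152

From dP/dt = 0: 0.00884H* = 0.0627, so H* = 7.09.
From dN/dt = 0: 0.596(1 - N*/788) = 0.0386·7.09, giving N* = 788·(1 - 0.459) = 426.
From dH/dt = 0: 0.0154·426 - 0.297 = 0.0411P*, so P* = 6.26/0.0411 = 152.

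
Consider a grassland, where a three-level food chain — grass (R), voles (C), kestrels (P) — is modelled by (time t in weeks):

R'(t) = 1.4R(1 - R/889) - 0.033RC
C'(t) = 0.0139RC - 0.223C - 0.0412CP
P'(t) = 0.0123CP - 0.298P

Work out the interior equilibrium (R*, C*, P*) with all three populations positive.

R* ≈ 381, C* ≈ 24.2, P* ≈ 123

From dP/dt = 0: 0.0123C* = 0.298, so C* = 24.2.
From dR/dt = 0: 1.4(1 - R*/889) = 0.033·24.2, giving R* = 889·(1 - 0.571) = 381.
From dC/dt = 0: 0.0139·381 - 0.223 = 0.0412P*, so P* = 5.08/0.0412 = 123.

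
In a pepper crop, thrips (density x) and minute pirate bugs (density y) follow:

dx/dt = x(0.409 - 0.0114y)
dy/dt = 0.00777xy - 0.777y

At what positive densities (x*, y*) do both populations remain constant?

Set dy/dt = 0 with y > 0: 0.00777x - 0.777 = 0, so x* = 0.777/0.00777 = 100.
Set dx/dt = 0 with x > 0: 0.409 - 0.0114y = 0, so y* = 0.409/0.0114 = 35.9.

x* ≈ 100, y* ≈ 35.9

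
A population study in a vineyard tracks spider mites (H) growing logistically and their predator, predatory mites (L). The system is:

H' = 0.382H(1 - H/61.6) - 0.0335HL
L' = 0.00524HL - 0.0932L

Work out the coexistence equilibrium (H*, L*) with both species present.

H* ≈ 17.8, L* ≈ 8.11

From dL/dt = 0 with L > 0: 0.00524H* = 0.0932, so H* = 17.8.
Substitute into dH/dt = 0: 0.382(1 - 17.8/61.6) = 0.0335L*.
The bracket is 0.711, giving L* = 0.272/0.0335 = 8.11.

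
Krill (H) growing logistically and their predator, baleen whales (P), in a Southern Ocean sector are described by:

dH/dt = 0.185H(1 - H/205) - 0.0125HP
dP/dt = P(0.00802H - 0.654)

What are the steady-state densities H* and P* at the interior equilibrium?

H* ≈ 81.5, P* ≈ 8.91

From dP/dt = 0 with P > 0: 0.00802H* = 0.654, so H* = 81.5.
Substitute into dH/dt = 0: 0.185(1 - 81.5/205) = 0.0125P*.
The bracket is 0.602, giving P* = 0.111/0.0125 = 8.91.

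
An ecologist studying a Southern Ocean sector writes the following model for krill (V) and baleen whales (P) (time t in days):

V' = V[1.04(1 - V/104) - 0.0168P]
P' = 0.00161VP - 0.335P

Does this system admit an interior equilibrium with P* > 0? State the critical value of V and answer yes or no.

The predator equation gives dP/dt > 0 only when V > 0.335/0.00161 = 208.
Without the predator, V → K = 104. Since 104 < 208, the predator cannot invade.

Threshold V = 208; K < 208, so no, the predator goes extinct.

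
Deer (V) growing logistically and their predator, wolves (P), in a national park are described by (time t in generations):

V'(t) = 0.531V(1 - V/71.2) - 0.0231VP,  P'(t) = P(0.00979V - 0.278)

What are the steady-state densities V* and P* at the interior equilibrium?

V* ≈ 28.4, P* ≈ 13.8

From dP/dt = 0 with P > 0: 0.00979V* = 0.278, so V* = 28.4.
Substitute into dV/dt = 0: 0.531(1 - 28.4/71.2) = 0.0231P*.
The bracket is 0.601, giving P* = 0.319/0.0231 = 13.8.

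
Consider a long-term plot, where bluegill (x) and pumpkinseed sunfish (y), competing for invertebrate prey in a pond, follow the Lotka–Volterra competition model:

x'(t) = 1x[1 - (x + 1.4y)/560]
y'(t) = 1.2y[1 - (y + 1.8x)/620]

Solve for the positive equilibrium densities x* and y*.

Setting both brackets to zero gives the nullclines x + 1.4y = 560 and 1.8x + y = 620.
Substituting y = 620 - 1.8x into the first: x(1 - 1.4·1.8) = 560 - 1.4·620.
So x* = -308/-1.52 = 203, and then y* = 620 - 1.8·203 = 255.

x* ≈ 203, y* ≈ 255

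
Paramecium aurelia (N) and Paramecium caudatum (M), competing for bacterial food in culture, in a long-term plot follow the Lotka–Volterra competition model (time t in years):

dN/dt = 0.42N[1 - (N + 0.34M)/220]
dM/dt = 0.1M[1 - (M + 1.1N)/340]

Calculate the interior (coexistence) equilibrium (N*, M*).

Setting both brackets to zero gives the nullclines N + 0.34M = 220 and 1.1N + M = 340.
Substituting M = 340 - 1.1N into the first: N(1 - 0.34·1.1) = 220 - 0.34·340.
So N* = 104/0.626 = 167, and then M* = 340 - 1.1·167 = 157.

N* ≈ 167, M* ≈ 157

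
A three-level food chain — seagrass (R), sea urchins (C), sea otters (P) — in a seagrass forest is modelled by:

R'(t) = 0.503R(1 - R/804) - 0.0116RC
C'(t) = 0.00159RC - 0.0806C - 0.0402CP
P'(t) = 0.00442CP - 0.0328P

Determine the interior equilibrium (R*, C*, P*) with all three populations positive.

From dP/dt = 0: 0.00442C* = 0.0328, so C* = 7.42.
From dR/dt = 0: 0.503(1 - R*/804) = 0.0116·7.42, giving R* = 804·(1 - 0.171) = 666.
From dC/dt = 0: 0.00159·666 - 0.0806 = 0.0402P*, so P* = 0.979/0.0402 = 24.4.

R* ≈ 666, C* ≈ 7.42, P* ≈ 24.4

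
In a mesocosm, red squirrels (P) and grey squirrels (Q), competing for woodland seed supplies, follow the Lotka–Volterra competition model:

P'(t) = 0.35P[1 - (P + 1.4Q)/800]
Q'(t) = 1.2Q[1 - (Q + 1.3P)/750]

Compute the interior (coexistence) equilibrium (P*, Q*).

Setting both brackets to zero gives the nullclines P + 1.4Q = 800 and 1.3P + Q = 750.
Substituting Q = 750 - 1.3P into the first: P(1 - 1.4·1.3) = 800 - 1.4·750.
So P* = -250/-0.82 = 305, and then Q* = 750 - 1.3·305 = 354.

P* ≈ 305, Q* ≈ 354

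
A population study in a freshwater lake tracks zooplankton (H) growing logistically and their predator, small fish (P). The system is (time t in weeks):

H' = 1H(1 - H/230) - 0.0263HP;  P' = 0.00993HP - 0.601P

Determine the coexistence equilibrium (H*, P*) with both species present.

From dP/dt = 0 with P > 0: 0.00993H* = 0.601, so H* = 60.5.
Substitute into dH/dt = 0: 1(1 - 60.5/230) = 0.0263P*.
The bracket is 0.737, giving P* = 0.737/0.0263 = 28.

H* ≈ 60.5, P* ≈ 28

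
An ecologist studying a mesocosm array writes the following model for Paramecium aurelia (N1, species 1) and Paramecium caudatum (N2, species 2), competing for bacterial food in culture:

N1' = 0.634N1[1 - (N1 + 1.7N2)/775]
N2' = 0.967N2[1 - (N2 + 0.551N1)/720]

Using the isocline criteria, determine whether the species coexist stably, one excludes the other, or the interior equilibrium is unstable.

Compare the nullcline intercepts: K1/α12 = 775/1.7 = 456 < K2 = 720; K2/α21 = 720/0.551 = 1310 > K1 = 775.
Since the inequalities point opposite ways, species 2 can invade but species 1 cannot.

species 2 excludes species 1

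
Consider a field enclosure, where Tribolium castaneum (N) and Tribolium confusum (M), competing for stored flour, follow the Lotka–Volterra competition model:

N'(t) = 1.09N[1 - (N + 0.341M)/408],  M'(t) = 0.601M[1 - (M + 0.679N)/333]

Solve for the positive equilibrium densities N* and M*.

N* ≈ 383, M* ≈ 72.8

Setting both brackets to zero gives the nullclines N + 0.341M = 408 and 0.679N + M = 333.
Substituting M = 333 - 0.679N into the first: N(1 - 0.341·0.679) = 408 - 0.341·333.
So N* = 294/0.768 = 383, and then M* = 333 - 0.679·383 = 72.8.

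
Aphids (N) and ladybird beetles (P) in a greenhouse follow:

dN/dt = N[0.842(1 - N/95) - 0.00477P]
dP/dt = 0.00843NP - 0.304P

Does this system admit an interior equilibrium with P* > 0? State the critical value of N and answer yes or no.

The predator equation gives dP/dt > 0 only when N > 0.304/0.00843 = 36.1.
Without the predator, N → K = 95. Since 95 > 36.1, the predator can invade and persist.

Threshold N = 36.1; K > 36.1, so yes, the predator persists.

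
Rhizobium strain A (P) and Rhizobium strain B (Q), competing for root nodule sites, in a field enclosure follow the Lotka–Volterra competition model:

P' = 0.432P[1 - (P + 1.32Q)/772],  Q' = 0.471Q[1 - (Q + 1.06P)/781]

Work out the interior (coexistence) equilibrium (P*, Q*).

Setting both brackets to zero gives the nullclines P + 1.32Q = 772 and 1.06P + Q = 781.
Substituting Q = 781 - 1.06P into the first: P(1 - 1.32·1.06) = 772 - 1.32·781.
So P* = -259/-0.399 = 649, and then Q* = 781 - 1.06·649 = 93.5.

P* ≈ 649, Q* ≈ 93.5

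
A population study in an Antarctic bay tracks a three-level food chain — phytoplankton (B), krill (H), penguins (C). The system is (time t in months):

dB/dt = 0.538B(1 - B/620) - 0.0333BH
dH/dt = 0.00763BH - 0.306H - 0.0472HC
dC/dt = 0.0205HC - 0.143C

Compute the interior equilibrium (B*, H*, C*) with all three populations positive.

B* ≈ 352, H* ≈ 6.98, C* ≈ 50.5

From dC/dt = 0: 0.0205H* = 0.143, so H* = 6.98.
From dB/dt = 0: 0.538(1 - B*/620) = 0.0333·6.98, giving B* = 620·(1 - 0.432) = 352.
From dH/dt = 0: 0.00763·352 - 0.306 = 0.0472C*, so C* = 2.38/0.0472 = 50.5.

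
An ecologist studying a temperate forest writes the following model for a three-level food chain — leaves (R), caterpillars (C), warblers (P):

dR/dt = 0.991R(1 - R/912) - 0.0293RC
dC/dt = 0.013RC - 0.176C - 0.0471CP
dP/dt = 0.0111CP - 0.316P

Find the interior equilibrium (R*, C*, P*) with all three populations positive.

From dP/dt = 0: 0.0111C* = 0.316, so C* = 28.5.
From dR/dt = 0: 0.991(1 - R*/912) = 0.0293·28.5, giving R* = 912·(1 - 0.842) = 144.
From dC/dt = 0: 0.013·144 - 0.176 = 0.0471P*, so P* = 1.7/0.0471 = 36.1.

R* ≈ 144, C* ≈ 28.5, P* ≈ 36.1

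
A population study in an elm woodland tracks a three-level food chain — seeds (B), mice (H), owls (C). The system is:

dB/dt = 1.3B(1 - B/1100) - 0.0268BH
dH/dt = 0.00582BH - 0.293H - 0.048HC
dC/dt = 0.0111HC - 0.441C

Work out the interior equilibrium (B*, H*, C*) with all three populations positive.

From dC/dt = 0: 0.0111H* = 0.441, so H* = 39.7.
From dB/dt = 0: 1.3(1 - B*/1100) = 0.0268·39.7, giving B* = 1100·(1 - 0.819) = 199.
From dH/dt = 0: 0.00582·199 - 0.293 = 0.048C*, so C* = 0.865/0.048 = 18.

B* ≈ 199, H* ≈ 39.7, C* ≈ 18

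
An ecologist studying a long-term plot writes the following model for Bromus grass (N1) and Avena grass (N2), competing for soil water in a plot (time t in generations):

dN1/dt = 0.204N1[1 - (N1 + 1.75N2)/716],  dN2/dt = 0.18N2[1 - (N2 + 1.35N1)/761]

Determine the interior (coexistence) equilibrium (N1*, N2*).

Setting both brackets to zero gives the nullclines N1 + 1.75N2 = 716 and 1.35N1 + N2 = 761.
Substituting N2 = 761 - 1.35N1 into the first: N1(1 - 1.75·1.35) = 716 - 1.75·761.
So N1* = -616/-1.36 = 452, and then N2* = 761 - 1.35·452 = 151.

N1* ≈ 452, N2* ≈ 151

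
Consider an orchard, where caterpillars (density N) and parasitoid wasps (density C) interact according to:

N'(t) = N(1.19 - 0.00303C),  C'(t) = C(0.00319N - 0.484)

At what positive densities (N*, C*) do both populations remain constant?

Set dC/dt = 0 with C > 0: 0.00319N - 0.484 = 0, so N* = 0.484/0.00319 = 152.
Set dN/dt = 0 with N > 0: 1.19 - 0.00303C = 0, so C* = 1.19/0.00303 = 393.

N* ≈ 152, C* ≈ 393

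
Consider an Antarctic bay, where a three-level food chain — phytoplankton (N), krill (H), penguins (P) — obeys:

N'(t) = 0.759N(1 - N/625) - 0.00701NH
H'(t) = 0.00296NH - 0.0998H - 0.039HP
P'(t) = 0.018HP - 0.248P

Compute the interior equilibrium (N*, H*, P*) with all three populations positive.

N* ≈ 545, H* ≈ 13.8, P* ≈ 38.8

From dP/dt = 0: 0.018H* = 0.248, so H* = 13.8.
From dN/dt = 0: 0.759(1 - N*/625) = 0.00701·13.8, giving N* = 625·(1 - 0.127) = 545.
From dH/dt = 0: 0.00296·545 - 0.0998 = 0.039P*, so P* = 1.51/0.039 = 38.8.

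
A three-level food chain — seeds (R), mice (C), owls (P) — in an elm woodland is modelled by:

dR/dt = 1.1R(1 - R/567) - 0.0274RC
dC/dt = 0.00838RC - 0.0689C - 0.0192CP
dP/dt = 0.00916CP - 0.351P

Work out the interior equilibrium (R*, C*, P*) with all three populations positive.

R* ≈ 25.8, C* ≈ 38.3, P* ≈ 7.67

From dP/dt = 0: 0.00916C* = 0.351, so C* = 38.3.
From dR/dt = 0: 1.1(1 - R*/567) = 0.0274·38.3, giving R* = 567·(1 - 0.954) = 25.8.
From dC/dt = 0: 0.00838·25.8 - 0.0689 = 0.0192P*, so P* = 0.147/0.0192 = 7.67.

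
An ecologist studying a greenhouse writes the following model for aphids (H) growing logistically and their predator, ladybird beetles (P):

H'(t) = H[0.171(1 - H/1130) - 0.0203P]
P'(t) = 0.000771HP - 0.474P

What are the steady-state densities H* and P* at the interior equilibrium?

From dP/dt = 0 with P > 0: 0.000771H* = 0.474, so H* = 615.
Substitute into dH/dt = 0: 0.171(1 - 615/1130) = 0.0203P*.
The bracket is 0.456, giving P* = 0.078/0.0203 = 3.84.

H* ≈ 615, P* ≈ 3.84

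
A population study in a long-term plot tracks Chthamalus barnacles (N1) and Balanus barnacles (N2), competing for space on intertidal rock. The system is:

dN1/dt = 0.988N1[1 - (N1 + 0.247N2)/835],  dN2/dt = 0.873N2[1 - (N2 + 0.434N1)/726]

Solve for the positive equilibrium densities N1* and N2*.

N1* ≈ 734, N2* ≈ 407

Setting both brackets to zero gives the nullclines N1 + 0.247N2 = 835 and 0.434N1 + N2 = 726.
Substituting N2 = 726 - 0.434N1 into the first: N1(1 - 0.247·0.434) = 835 - 0.247·726.
So N1* = 656/0.893 = 734, and then N2* = 726 - 0.434·734 = 407.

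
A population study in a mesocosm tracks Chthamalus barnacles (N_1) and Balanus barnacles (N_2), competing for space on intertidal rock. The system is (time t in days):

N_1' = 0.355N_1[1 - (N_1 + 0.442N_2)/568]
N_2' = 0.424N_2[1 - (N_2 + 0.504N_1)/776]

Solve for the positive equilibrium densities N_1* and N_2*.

Setting both brackets to zero gives the nullclines N_1 + 0.442N_2 = 568 and 0.504N_1 + N_2 = 776.
Substituting N_2 = 776 - 0.504N_1 into the first: N_1(1 - 0.442·0.504) = 568 - 0.442·776.
So N_1* = 225/0.777 = 289, and then N_2* = 776 - 0.504·289 = 630.

N_1* ≈ 289, N_2* ≈ 630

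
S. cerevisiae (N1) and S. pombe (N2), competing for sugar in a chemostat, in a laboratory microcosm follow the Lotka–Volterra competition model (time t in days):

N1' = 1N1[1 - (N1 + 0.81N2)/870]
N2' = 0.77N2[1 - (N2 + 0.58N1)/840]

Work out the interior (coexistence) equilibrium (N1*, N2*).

N1* ≈ 358, N2* ≈ 633

Setting both brackets to zero gives the nullclines N1 + 0.81N2 = 870 and 0.58N1 + N2 = 840.
Substituting N2 = 840 - 0.58N1 into the first: N1(1 - 0.81·0.58) = 870 - 0.81·840.
So N1* = 190/0.53 = 358, and then N2* = 840 - 0.58·358 = 633.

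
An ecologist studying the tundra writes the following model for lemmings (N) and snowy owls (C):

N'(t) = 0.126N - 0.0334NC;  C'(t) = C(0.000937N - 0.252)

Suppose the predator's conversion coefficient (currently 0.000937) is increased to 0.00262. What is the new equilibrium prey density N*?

At the interior fixed point, setting dC/dt = 0 with C > 0 fixes N* = (predator death rate)/(NC coefficient) — independent of the other coefficients.
With the change, N* = 0.252/0.00262 = 96.2; it falls from 269.

N* ≈ 96.2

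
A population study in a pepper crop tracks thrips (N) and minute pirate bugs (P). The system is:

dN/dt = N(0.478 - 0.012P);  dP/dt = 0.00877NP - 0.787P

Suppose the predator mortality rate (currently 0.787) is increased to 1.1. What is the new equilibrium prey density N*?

At the interior fixed point, setting dP/dt = 0 with P > 0 fixes N* = (predator death rate)/(NP coefficient) — independent of the other coefficients.
With the change, N* = 1.1/0.00877 = 125; it rises from 89.7.

N* ≈ 125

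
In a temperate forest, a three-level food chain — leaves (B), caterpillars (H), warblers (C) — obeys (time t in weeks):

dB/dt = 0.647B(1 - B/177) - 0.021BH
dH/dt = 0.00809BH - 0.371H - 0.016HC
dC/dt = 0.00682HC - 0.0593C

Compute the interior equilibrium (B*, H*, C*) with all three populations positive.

B* ≈ 127, H* ≈ 8.7, C* ≈ 41.1

From dC/dt = 0: 0.00682H* = 0.0593, so H* = 8.7.
From dB/dt = 0: 0.647(1 - B*/177) = 0.021·8.7, giving B* = 177·(1 - 0.282) = 127.
From dH/dt = 0: 0.00809·127 - 0.371 = 0.016C*, so C* = 0.657/0.016 = 41.1.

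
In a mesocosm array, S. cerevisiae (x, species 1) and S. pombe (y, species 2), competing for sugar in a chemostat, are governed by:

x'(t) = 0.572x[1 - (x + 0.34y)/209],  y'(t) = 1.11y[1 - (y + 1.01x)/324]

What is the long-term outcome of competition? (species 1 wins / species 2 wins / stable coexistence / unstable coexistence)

Compare the nullcline intercepts: K1/α12 = 209/0.34 = 615 > K2 = 324; K2/α21 = 324/1.01 = 321 > K1 = 209.
Since both inequalities hold, each species can invade when rare, so the interior equilibrium is stable.

stable coexistence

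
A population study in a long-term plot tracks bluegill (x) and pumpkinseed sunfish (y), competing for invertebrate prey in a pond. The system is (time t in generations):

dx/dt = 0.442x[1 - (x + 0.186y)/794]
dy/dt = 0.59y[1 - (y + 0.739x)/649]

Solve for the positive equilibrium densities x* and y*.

Setting both brackets to zero gives the nullclines x + 0.186y = 794 and 0.739x + y = 649.
Substituting y = 649 - 0.739x into the first: x(1 - 0.186·0.739) = 794 - 0.186·649.
So x* = 673/0.863 = 781, and then y* = 649 - 0.739·781 = 72.2.

x* ≈ 781, y* ≈ 72.2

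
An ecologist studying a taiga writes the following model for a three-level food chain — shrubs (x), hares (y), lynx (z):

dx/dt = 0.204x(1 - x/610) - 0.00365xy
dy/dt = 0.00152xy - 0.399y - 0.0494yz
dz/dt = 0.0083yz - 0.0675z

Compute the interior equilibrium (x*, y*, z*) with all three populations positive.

From dz/dt = 0: 0.0083y* = 0.0675, so y* = 8.13.
From dx/dt = 0: 0.204(1 - x*/610) = 0.00365·8.13, giving x* = 610·(1 - 0.146) = 521.
From dy/dt = 0: 0.00152·521 - 0.399 = 0.0494z*, so z* = 0.393/0.0494 = 7.96.

x* ≈ 521, y* ≈ 8.13, z* ≈ 7.96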